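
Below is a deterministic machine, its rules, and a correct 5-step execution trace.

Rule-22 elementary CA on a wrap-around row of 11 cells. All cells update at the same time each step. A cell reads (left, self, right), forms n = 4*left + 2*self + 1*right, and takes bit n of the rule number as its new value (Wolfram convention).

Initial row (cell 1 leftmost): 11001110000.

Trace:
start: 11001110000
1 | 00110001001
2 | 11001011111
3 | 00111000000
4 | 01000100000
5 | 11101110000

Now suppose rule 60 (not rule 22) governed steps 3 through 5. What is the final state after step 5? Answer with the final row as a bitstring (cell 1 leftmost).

00100101100

(re-executing steps 3..5 under rule 60; state before step 3: 11001011111)
3 | 00101110000
4 | 00111001000
5 | 00100101100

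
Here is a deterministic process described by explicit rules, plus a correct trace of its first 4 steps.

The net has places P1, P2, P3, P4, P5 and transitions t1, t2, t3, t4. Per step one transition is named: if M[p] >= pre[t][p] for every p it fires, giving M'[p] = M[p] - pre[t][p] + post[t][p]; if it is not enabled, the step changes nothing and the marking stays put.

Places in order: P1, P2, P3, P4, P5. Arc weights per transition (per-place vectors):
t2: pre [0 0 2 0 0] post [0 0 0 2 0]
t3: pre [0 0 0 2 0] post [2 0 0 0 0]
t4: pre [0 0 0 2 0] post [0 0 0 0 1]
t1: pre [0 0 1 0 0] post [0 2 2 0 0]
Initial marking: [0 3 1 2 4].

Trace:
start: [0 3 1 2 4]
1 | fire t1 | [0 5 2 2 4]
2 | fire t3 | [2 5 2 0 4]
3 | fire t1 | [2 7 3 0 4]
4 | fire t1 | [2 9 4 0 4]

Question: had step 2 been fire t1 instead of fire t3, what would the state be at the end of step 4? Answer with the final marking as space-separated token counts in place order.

0 11 5 2 4

(re-executing from step 2 with the substitution; state before step 2: [0 5 2 2 4])
2 | fire t1 | [0 7 3 2 4]
3 | fire t1 | [0 9 4 2 4]
4 | fire t1 | [0 11 5 2 4]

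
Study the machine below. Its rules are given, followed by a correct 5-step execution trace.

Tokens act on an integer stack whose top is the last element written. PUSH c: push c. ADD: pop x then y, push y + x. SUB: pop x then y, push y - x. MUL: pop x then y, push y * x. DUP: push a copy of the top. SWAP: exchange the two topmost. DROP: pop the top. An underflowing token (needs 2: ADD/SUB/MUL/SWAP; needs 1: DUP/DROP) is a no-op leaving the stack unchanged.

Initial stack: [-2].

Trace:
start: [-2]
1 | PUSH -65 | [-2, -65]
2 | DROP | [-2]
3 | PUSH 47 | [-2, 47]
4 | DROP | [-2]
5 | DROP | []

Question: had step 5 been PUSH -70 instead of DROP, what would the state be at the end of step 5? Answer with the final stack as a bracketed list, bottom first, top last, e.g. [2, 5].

[-2, -70]

(re-executing from step 5 with the substitution; state before step 5: [-2])
5 | PUSH -70 | [-2, -70]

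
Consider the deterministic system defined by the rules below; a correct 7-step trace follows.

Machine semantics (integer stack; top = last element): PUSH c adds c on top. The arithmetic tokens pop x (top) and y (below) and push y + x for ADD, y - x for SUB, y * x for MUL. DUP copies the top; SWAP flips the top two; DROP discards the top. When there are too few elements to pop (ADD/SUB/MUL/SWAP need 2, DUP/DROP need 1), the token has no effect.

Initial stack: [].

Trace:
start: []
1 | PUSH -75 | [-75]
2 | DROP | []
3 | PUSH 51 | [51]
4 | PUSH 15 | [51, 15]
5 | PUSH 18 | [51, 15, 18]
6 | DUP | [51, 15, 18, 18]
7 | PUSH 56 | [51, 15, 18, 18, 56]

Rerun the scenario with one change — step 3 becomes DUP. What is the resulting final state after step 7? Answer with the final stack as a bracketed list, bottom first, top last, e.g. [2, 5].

(re-executing from step 3 with the substitution; state before step 3: [])
3 | DUP | []
4 | PUSH 15 | [15]
5 | PUSH 18 | [15, 18]
6 | DUP | [15, 18, 18]
7 | PUSH 56 | [15, 18, 18, 56]

[15, 18, 18, 56]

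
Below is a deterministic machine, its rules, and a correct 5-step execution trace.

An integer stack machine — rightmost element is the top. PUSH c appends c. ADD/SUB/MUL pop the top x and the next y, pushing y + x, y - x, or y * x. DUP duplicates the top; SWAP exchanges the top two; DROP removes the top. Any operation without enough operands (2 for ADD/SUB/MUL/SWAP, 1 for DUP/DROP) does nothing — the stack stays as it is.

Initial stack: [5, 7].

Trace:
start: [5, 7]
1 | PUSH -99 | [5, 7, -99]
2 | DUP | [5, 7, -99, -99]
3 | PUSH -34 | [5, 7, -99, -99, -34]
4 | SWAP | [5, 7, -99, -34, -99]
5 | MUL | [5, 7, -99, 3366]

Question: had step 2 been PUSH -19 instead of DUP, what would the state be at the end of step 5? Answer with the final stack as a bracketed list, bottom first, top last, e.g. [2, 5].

[5, 7, -99, 646]

(re-executing from step 2 with the substitution; state before step 2: [5, 7, -99])
2 | PUSH -19 | [5, 7, -99, -19]
3 | PUSH -34 | [5, 7, -99, -19, -34]
4 | SWAP | [5, 7, -99, -34, -19]
5 | MUL | [5, 7, -99, 646]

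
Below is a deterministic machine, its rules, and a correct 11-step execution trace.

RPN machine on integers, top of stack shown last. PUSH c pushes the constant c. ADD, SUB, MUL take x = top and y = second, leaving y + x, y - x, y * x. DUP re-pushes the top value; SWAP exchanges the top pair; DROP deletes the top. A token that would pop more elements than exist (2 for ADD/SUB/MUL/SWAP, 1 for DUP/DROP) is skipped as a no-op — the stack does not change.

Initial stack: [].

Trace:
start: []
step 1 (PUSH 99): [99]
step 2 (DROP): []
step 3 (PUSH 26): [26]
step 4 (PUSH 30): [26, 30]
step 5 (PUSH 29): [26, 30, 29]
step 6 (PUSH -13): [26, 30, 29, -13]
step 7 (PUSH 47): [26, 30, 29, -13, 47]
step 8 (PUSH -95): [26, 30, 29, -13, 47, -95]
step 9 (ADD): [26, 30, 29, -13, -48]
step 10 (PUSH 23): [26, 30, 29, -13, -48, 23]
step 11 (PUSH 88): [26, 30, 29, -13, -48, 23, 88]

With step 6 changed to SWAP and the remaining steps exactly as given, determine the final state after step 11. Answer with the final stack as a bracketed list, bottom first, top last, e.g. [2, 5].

[26, 29, 30, -48, 23, 88]

(re-executing from step 6 with the substitution; state before step 6: [26, 30, 29])
step 6 (SWAP): [26, 29, 30]
step 7 (PUSH 47): [26, 29, 30, 47]
step 8 (PUSH -95): [26, 29, 30, 47, -95]
step 9 (ADD): [26, 29, 30, -48]
step 10 (PUSH 23): [26, 29, 30, -48, 23]
step 11 (PUSH 88): [26, 29, 30, -48, 23, 88]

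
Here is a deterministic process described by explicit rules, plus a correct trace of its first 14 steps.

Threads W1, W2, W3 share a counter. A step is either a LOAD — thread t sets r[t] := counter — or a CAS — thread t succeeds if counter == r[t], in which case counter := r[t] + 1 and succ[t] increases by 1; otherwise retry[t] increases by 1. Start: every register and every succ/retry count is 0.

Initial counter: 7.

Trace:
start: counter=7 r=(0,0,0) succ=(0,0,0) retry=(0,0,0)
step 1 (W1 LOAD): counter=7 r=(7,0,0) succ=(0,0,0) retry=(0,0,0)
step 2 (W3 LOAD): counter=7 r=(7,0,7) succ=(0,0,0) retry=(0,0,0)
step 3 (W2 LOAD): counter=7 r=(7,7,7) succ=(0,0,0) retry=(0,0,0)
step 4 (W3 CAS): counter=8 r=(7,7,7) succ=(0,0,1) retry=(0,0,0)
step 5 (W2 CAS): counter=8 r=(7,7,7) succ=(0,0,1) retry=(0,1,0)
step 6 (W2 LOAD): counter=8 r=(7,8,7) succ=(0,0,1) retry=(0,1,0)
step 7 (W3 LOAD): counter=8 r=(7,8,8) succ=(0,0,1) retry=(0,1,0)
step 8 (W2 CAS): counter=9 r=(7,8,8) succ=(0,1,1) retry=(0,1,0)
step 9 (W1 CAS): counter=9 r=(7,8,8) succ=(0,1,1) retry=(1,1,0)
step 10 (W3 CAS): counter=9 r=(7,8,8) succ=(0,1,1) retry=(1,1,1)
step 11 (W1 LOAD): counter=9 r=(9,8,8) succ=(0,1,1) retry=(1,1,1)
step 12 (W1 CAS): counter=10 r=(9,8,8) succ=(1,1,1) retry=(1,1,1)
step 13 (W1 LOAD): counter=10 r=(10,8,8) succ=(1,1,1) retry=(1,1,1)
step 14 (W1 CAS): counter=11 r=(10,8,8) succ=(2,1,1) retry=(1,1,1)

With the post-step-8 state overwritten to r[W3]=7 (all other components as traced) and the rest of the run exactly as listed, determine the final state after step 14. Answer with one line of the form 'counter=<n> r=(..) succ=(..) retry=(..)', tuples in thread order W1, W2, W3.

state after step 8 := counter=9 r=(7,8,7) succ=(0,1,1) retry=(0,1,0)
step 9 (W1 CAS): counter=9 r=(7,8,7) succ=(0,1,1) retry=(1,1,0)
step 10 (W3 CAS): counter=9 r=(7,8,7) succ=(0,1,1) retry=(1,1,1)
step 11 (W1 LOAD): counter=9 r=(9,8,7) succ=(0,1,1) retry=(1,1,1)
step 12 (W1 CAS): counter=10 r=(9,8,7) succ=(1,1,1) retry=(1,1,1)
step 13 (W1 LOAD): counter=10 r=(10,8,7) succ=(1,1,1) retry=(1,1,1)
step 14 (W1 CAS): counter=11 r=(10,8,7) succ=(2,1,1) retry=(1,1,1)

counter=11 r=(10,8,7) succ=(2,1,1) retry=(1,1,1)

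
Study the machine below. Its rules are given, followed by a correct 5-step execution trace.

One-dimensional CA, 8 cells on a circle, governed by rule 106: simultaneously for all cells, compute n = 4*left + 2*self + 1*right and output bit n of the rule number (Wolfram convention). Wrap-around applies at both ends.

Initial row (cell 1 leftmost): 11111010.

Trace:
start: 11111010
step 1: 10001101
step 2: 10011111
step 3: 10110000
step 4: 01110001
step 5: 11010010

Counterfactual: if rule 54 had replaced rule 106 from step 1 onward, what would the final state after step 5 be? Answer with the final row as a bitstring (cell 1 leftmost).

(re-executing steps 1..5 under rule 54; state before step 1: 11111010)
step 1: 00000111
step 2: 10001000
step 3: 11011101
step 4: 00100010
step 5: 01110111

01110111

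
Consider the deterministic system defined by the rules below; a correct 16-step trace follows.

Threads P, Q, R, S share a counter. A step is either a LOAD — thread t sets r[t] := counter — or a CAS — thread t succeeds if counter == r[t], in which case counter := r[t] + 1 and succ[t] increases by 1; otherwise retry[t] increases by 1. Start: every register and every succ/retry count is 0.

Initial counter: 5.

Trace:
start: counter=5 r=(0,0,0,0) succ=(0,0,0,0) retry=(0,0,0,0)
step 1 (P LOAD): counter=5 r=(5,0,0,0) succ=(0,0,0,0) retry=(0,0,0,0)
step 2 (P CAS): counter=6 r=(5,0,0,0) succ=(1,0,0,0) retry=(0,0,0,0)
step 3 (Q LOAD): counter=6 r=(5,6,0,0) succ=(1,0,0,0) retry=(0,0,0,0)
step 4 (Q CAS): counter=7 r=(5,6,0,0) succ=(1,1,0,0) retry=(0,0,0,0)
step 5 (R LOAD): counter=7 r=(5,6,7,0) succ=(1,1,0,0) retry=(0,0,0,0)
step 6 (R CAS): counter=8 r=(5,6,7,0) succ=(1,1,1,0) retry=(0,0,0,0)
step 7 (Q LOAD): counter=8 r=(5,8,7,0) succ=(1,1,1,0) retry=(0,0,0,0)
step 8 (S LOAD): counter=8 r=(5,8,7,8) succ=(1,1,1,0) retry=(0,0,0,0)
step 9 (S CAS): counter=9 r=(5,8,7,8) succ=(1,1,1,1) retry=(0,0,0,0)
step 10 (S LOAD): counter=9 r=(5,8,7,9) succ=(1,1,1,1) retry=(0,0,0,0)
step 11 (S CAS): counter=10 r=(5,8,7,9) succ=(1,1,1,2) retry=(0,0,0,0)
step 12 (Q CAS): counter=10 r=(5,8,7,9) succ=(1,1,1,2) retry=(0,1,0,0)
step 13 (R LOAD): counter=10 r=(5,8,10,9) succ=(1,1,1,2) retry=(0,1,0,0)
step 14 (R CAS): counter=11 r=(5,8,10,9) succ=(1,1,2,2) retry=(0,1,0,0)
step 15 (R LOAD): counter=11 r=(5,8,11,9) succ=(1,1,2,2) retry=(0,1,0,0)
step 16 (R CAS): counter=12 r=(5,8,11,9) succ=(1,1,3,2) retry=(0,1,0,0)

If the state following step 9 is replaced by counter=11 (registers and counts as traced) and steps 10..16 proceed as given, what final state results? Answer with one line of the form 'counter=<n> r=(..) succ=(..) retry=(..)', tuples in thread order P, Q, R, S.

state after step 9 := counter=11 r=(5,8,7,8) succ=(1,1,1,1) retry=(0,0,0,0)
step 10 (S LOAD): counter=11 r=(5,8,7,11) succ=(1,1,1,1) retry=(0,0,0,0)
step 11 (S CAS): counter=12 r=(5,8,7,11) succ=(1,1,1,2) retry=(0,0,0,0)
step 12 (Q CAS): counter=12 r=(5,8,7,11) succ=(1,1,1,2) retry=(0,1,0,0)
step 13 (R LOAD): counter=12 r=(5,8,12,11) succ=(1,1,1,2) retry=(0,1,0,0)
step 14 (R CAS): counter=13 r=(5,8,12,11) succ=(1,1,2,2) retry=(0,1,0,0)
step 15 (R LOAD): counter=13 r=(5,8,13,11) succ=(1,1,2,2) retry=(0,1,0,0)
step 16 (R CAS): counter=14 r=(5,8,13,11) succ=(1,1,3,2) retry=(0,1,0,0)

counter=14 r=(5,8,13,11) succ=(1,1,3,2) retry=(0,1,0,0)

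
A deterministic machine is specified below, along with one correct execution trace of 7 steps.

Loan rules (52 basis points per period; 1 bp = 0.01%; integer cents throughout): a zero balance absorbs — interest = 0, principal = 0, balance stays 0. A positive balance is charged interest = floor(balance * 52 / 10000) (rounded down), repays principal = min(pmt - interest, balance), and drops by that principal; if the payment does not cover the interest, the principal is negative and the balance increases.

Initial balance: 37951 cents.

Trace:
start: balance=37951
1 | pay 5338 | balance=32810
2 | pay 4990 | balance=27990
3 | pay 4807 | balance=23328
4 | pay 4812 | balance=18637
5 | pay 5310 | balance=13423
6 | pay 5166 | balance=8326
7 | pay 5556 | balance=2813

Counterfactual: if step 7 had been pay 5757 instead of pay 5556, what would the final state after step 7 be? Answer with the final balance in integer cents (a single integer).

(re-executing from step 7 with the substitution; state before step 7: balance=8326)
7 | pay 5757 | balance=2612

2612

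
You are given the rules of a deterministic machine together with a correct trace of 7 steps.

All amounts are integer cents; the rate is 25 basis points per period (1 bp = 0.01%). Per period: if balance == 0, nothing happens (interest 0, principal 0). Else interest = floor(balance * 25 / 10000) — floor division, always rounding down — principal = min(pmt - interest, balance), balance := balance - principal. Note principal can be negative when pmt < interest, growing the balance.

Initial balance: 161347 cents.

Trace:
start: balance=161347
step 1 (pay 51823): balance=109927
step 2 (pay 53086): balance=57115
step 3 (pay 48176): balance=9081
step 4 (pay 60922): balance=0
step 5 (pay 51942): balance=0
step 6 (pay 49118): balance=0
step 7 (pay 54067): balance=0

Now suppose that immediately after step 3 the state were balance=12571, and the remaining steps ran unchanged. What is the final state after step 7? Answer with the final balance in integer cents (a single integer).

0

state after step 3 := balance=12571
step 4 (pay 60922): balance=0
step 5 (pay 51942): balance=0
step 6 (pay 49118): balance=0
step 7 (pay 54067): balance=0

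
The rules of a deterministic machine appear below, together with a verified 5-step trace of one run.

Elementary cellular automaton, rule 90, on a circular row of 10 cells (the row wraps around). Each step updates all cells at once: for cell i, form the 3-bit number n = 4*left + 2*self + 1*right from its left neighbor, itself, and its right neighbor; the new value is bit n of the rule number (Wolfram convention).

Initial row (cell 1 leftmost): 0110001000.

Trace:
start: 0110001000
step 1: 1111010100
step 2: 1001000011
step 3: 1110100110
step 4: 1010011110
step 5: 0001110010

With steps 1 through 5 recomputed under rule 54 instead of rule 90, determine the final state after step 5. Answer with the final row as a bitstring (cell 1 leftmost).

(re-executing steps 1..5 under rule 54; state before step 1: 0110001000)
step 1: 1001011100
step 2: 1111100011
step 3: 0000010100
step 4: 0000111110
step 5: 0001000001

0001000001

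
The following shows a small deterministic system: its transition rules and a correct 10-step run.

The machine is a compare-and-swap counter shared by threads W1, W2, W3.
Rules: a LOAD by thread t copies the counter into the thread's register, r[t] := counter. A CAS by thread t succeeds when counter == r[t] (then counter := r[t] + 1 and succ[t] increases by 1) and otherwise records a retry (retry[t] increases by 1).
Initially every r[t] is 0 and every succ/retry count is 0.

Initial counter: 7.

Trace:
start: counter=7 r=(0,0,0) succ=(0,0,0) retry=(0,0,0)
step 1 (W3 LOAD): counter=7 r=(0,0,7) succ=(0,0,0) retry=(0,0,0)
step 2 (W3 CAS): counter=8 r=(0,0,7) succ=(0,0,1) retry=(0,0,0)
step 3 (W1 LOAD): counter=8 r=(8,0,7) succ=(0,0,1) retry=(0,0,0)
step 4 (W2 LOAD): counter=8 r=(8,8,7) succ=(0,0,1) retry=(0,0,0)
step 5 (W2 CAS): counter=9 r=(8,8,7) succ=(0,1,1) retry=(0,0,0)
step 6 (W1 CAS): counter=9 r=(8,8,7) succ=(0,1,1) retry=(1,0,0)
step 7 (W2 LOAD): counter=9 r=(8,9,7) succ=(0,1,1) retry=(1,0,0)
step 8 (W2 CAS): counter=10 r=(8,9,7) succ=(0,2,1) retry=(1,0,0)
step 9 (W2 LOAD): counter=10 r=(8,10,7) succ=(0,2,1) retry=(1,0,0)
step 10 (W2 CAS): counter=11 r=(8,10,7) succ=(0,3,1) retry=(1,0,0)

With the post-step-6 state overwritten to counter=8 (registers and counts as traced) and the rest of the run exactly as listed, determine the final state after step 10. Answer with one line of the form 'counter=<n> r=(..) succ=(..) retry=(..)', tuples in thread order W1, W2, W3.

state after step 6 := counter=8 r=(8,8,7) succ=(0,1,1) retry=(1,0,0)
step 7 (W2 LOAD): counter=8 r=(8,8,7) succ=(0,1,1) retry=(1,0,0)
step 8 (W2 CAS): counter=9 r=(8,8,7) succ=(0,2,1) retry=(1,0,0)
step 9 (W2 LOAD): counter=9 r=(8,9,7) succ=(0,2,1) retry=(1,0,0)
step 10 (W2 CAS): counter=10 r=(8,9,7) succ=(0,3,1) retry=(1,0,0)

counter=10 r=(8,9,7) succ=(0,3,1) retry=(1,0,0)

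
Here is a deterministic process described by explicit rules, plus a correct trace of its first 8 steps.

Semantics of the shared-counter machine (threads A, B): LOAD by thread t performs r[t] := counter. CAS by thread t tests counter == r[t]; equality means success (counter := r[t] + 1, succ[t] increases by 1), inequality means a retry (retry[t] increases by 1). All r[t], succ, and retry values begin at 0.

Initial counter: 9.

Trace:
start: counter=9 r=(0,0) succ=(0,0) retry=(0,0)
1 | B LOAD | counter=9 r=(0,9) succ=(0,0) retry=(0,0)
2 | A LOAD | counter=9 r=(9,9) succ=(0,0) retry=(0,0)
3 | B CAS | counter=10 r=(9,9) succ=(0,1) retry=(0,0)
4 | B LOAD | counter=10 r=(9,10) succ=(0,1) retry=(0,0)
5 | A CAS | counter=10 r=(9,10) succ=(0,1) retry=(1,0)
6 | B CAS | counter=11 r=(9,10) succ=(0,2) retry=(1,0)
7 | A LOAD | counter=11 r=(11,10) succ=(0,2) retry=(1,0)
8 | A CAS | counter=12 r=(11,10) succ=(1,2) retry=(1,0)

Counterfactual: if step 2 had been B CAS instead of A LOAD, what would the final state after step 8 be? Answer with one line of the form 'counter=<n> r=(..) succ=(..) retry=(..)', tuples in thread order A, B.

counter=12 r=(11,10) succ=(1,2) retry=(1,1)

(re-executing from step 2 with the substitution; state before step 2: counter=9 r=(0,9) succ=(0,0) retry=(0,0))
2 | B CAS | counter=10 r=(0,9) succ=(0,1) retry=(0,0)
3 | B CAS | counter=10 r=(0,9) succ=(0,1) retry=(0,1)
4 | B LOAD | counter=10 r=(0,10) succ=(0,1) retry=(0,1)
5 | A CAS | counter=10 r=(0,10) succ=(0,1) retry=(1,1)
6 | B CAS | counter=11 r=(0,10) succ=(0,2) retry=(1,1)
7 | A LOAD | counter=11 r=(11,10) succ=(0,2) retry=(1,1)
8 | A CAS | counter=12 r=(11,10) succ=(1,2) retry=(1,1)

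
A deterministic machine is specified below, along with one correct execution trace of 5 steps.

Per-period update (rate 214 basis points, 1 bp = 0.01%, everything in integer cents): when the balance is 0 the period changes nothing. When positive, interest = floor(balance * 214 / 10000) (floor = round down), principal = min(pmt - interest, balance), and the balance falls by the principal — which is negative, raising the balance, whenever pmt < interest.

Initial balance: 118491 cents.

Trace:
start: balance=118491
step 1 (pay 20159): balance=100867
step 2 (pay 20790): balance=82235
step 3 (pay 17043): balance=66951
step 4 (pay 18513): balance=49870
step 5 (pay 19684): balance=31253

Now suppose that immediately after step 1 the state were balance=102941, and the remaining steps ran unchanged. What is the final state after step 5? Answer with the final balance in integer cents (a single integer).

33511

state after step 1 := balance=102941
step 2 (pay 20790): balance=84353
step 3 (pay 17043): balance=69115
step 4 (pay 18513): balance=52081
step 5 (pay 19684): balance=33511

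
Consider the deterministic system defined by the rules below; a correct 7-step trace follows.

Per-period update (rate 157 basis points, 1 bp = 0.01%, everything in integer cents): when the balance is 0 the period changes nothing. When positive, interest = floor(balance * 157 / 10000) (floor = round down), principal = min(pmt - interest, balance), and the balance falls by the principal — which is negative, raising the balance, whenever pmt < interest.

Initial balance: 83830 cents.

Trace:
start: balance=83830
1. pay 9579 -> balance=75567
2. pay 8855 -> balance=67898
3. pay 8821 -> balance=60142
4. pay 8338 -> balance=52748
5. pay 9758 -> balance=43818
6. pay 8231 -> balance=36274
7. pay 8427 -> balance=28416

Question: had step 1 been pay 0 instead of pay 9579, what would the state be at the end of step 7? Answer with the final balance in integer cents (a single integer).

(re-executing from step 1 with the substitution; state before step 1: balance=83830)
1. pay 0 -> balance=85146
2. pay 8855 -> balance=77627
3. pay 8821 -> balance=70024
4. pay 8338 -> balance=62785
5. pay 9758 -> balance=54012
6. pay 8231 -> balance=46628
7. pay 8427 -> balance=38933

38933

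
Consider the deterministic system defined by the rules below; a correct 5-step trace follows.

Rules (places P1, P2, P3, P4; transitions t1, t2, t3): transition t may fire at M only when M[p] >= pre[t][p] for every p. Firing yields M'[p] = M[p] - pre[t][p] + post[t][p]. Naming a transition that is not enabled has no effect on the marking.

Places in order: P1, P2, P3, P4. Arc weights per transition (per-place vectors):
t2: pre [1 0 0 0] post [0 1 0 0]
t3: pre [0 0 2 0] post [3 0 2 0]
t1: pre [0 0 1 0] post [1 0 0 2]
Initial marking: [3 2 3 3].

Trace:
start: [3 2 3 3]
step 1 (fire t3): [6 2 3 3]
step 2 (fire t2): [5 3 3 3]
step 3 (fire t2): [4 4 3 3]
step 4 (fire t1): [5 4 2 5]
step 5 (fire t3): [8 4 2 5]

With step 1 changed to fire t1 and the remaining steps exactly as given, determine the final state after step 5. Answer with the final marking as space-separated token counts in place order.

(re-executing from step 1 with the substitution; state before step 1: [3 2 3 3])
step 1 (fire t1): [4 2 2 5]
step 2 (fire t2): [3 3 2 5]
step 3 (fire t2): [2 4 2 5]
step 4 (fire t1): [3 4 1 7]
step 5 (fire t3): [3 4 1 7]

3 4 1 7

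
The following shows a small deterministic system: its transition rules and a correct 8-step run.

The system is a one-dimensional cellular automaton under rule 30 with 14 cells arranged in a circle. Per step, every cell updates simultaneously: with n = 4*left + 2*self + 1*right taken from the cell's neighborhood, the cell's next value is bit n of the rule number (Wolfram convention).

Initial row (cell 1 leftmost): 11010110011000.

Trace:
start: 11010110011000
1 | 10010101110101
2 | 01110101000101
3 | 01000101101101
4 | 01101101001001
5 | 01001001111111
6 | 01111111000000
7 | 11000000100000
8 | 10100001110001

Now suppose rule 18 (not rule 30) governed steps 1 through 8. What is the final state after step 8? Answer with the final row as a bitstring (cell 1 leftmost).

(re-executing steps 1..8 under rule 18; state before step 1: 11010110011000)
1 | 00000001100101
2 | 10000010011000
3 | 01000101100101
4 | 00101000011000
5 | 01000100100100
6 | 10101011011010
7 | 00000000000000
8 | 00000000000000

00000000000000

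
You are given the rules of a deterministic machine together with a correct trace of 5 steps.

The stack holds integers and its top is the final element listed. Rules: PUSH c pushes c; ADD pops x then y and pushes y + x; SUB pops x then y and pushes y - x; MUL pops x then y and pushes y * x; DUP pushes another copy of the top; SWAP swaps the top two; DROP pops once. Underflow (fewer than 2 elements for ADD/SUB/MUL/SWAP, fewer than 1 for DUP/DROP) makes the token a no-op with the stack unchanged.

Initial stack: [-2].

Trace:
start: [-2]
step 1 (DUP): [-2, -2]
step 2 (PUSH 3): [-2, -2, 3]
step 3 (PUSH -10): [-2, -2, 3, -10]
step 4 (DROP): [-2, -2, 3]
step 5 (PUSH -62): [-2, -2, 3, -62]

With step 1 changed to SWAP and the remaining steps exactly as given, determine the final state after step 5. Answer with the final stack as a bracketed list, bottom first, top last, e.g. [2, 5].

(re-executing from step 1 with the substitution; state before step 1: [-2])
step 1 (SWAP): [-2]
step 2 (PUSH 3): [-2, 3]
step 3 (PUSH -10): [-2, 3, -10]
step 4 (DROP): [-2, 3]
step 5 (PUSH -62): [-2, 3, -62]

[-2, 3, -62]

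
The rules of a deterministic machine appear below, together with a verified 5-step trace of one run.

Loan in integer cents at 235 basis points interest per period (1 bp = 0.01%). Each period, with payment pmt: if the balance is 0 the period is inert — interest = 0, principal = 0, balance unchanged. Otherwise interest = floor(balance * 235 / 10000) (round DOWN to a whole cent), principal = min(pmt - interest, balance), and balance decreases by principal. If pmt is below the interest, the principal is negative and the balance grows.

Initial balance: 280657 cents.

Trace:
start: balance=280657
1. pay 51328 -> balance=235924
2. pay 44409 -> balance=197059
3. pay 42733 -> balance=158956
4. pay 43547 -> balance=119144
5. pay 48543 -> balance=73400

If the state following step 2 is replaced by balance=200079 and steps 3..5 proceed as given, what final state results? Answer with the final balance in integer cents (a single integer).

state after step 2 := balance=200079
3. pay 42733 -> balance=162047
4. pay 43547 -> balance=122308
5. pay 48543 -> balance=76639

76639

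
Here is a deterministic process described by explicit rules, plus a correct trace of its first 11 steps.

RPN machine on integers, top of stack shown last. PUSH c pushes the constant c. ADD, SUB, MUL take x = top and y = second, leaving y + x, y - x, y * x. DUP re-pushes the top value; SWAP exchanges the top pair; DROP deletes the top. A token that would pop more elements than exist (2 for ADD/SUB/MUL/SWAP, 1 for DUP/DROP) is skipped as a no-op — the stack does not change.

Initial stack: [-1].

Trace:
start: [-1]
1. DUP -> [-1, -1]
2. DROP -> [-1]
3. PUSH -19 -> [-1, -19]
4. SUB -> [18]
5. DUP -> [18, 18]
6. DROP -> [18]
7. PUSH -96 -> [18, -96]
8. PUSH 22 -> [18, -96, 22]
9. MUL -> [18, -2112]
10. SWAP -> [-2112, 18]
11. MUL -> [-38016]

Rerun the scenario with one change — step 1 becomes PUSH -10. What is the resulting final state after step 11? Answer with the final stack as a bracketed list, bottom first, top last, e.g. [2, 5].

[-38016]

(re-executing from step 1 with the substitution; state before step 1: [-1])
1. PUSH -10 -> [-1, -10]
2. DROP -> [-1]
3. PUSH -19 -> [-1, -19]
4. SUB -> [18]
5. DUP -> [18, 18]
6. DROP -> [18]
7. PUSH -96 -> [18, -96]
8. PUSH 22 -> [18, -96, 22]
9. MUL -> [18, -2112]
10. SWAP -> [-2112, 18]
11. MUL -> [-38016]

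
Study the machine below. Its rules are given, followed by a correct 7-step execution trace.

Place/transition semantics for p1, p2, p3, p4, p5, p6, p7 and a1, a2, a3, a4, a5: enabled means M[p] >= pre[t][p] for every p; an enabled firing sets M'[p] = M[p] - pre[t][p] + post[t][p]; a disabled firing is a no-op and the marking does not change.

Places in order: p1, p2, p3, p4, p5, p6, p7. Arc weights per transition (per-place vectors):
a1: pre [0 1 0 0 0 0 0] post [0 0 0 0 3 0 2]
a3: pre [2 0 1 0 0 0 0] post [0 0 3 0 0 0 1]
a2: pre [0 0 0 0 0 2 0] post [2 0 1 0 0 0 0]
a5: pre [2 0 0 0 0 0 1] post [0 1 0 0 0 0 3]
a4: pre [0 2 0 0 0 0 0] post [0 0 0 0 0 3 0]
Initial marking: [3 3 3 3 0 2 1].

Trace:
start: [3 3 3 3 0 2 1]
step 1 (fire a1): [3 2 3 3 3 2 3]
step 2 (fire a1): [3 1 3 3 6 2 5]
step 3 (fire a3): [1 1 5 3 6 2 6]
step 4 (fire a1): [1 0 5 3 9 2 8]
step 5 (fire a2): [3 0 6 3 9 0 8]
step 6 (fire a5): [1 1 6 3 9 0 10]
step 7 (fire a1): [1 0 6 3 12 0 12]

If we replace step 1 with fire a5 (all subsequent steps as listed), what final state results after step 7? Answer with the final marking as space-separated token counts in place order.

1 2 4 3 9 0 11

(re-executing from step 1 with the substitution; state before step 1: [3 3 3 3 0 2 1])
step 1 (fire a5): [1 4 3 3 0 2 3]
step 2 (fire a1): [1 3 3 3 3 2 5]
step 3 (fire a3): [1 3 3 3 3 2 5]
step 4 (fire a1): [1 2 3 3 6 2 7]
step 5 (fire a2): [3 2 4 3 6 0 7]
step 6 (fire a5): [1 3 4 3 6 0 9]
step 7 (fire a1): [1 2 4 3 9 0 11]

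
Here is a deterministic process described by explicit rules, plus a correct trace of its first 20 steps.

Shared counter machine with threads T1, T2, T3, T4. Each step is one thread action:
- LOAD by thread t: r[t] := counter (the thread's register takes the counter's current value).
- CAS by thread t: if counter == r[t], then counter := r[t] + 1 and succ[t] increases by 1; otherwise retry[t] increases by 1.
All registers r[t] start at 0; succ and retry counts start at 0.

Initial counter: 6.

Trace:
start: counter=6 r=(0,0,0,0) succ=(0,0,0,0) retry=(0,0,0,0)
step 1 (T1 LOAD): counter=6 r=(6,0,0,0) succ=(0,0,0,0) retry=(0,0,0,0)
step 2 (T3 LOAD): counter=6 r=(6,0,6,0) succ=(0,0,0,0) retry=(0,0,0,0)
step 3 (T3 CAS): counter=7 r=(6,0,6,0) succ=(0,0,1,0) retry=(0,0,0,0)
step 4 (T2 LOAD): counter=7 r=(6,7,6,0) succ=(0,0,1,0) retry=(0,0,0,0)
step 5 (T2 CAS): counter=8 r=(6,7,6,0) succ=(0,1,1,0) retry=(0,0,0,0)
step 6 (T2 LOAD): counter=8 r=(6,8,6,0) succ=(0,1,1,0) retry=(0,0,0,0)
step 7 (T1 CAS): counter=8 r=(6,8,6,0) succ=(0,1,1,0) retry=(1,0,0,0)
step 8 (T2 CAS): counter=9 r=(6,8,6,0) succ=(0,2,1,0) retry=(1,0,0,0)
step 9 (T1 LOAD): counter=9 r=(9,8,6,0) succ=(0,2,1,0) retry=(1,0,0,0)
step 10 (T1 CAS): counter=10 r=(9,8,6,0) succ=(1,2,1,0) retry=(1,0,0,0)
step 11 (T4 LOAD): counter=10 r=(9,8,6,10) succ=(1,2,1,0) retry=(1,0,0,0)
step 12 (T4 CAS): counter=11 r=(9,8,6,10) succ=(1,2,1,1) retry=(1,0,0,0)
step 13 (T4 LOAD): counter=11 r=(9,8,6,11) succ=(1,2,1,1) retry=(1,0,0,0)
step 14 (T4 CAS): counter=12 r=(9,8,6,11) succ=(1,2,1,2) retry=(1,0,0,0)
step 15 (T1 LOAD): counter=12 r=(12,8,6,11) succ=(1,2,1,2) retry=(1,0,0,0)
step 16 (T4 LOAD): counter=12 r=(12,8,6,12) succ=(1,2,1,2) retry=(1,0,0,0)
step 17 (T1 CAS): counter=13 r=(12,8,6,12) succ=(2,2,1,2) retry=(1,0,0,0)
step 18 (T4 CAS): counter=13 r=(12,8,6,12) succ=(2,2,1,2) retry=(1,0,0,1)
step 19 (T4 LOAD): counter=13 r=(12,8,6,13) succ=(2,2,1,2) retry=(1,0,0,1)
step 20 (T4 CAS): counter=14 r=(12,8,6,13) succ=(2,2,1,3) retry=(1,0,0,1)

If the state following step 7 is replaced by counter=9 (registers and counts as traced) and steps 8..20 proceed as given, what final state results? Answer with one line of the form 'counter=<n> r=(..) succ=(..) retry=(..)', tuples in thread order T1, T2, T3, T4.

counter=14 r=(12,8,6,13) succ=(2,1,1,3) retry=(1,1,0,1)

state after step 7 := counter=9 r=(6,8,6,0) succ=(0,1,1,0) retry=(1,0,0,0)
step 8 (T2 CAS): counter=9 r=(6,8,6,0) succ=(0,1,1,0) retry=(1,1,0,0)
step 9 (T1 LOAD): counter=9 r=(9,8,6,0) succ=(0,1,1,0) retry=(1,1,0,0)
step 10 (T1 CAS): counter=10 r=(9,8,6,0) succ=(1,1,1,0) retry=(1,1,0,0)
step 11 (T4 LOAD): counter=10 r=(9,8,6,10) succ=(1,1,1,0) retry=(1,1,0,0)
step 12 (T4 CAS): counter=11 r=(9,8,6,10) succ=(1,1,1,1) retry=(1,1,0,0)
step 13 (T4 LOAD): counter=11 r=(9,8,6,11) succ=(1,1,1,1) retry=(1,1,0,0)
step 14 (T4 CAS): counter=12 r=(9,8,6,11) succ=(1,1,1,2) retry=(1,1,0,0)
step 15 (T1 LOAD): counter=12 r=(12,8,6,11) succ=(1,1,1,2) retry=(1,1,0,0)
step 16 (T4 LOAD): counter=12 r=(12,8,6,12) succ=(1,1,1,2) retry=(1,1,0,0)
step 17 (T1 CAS): counter=13 r=(12,8,6,12) succ=(2,1,1,2) retry=(1,1,0,0)
step 18 (T4 CAS): counter=13 r=(12,8,6,12) succ=(2,1,1,2) retry=(1,1,0,1)
step 19 (T4 LOAD): counter=13 r=(12,8,6,13) succ=(2,1,1,2) retry=(1,1,0,1)
step 20 (T4 CAS): counter=14 r=(12,8,6,13) succ=(2,1,1,3) retry=(1,1,0,1)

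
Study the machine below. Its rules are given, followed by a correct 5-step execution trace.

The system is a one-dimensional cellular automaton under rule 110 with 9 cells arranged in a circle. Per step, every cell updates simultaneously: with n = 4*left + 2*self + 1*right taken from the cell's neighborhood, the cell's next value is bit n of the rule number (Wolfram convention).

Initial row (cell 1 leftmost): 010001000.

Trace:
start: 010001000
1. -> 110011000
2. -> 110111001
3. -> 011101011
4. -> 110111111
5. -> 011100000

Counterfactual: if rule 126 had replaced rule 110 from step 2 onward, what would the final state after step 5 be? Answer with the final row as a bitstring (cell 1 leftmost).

110011111

(re-executing steps 2..5 under rule 126; state before step 2: 110011000)
2. -> 111111101
3. -> 000000111
4. -> 100001101
5. -> 110011111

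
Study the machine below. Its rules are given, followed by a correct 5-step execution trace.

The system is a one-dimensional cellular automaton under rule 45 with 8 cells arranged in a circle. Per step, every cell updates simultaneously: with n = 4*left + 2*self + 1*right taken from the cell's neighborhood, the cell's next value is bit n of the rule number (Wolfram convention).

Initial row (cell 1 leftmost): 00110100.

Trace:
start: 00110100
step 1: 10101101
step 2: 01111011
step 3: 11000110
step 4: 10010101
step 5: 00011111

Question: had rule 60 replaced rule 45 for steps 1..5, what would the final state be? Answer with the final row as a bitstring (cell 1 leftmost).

11001100

(re-executing steps 1..5 under rule 60; state before step 1: 00110100)
step 1: 00101110
step 2: 00111001
step 3: 10100101
step 4: 01110111
step 5: 11001100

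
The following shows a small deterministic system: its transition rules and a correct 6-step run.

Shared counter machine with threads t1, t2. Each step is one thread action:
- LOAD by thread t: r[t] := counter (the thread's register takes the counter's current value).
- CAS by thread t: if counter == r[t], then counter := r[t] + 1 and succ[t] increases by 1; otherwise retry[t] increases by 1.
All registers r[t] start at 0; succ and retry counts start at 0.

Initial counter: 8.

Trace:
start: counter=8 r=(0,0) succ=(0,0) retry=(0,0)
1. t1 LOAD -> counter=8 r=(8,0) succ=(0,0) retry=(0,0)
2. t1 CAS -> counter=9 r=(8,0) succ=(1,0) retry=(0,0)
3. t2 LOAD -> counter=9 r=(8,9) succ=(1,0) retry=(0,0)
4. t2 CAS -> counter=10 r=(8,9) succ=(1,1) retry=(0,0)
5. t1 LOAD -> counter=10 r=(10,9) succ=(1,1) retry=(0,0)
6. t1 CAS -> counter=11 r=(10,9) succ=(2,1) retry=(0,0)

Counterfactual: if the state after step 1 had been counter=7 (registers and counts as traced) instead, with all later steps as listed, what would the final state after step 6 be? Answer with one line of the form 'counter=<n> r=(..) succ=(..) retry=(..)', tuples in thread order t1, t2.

state after step 1 := counter=7 r=(8,0) succ=(0,0) retry=(0,0)
2. t1 CAS -> counter=7 r=(8,0) succ=(0,0) retry=(1,0)
3. t2 LOAD -> counter=7 r=(8,7) succ=(0,0) retry=(1,0)
4. t2 CAS -> counter=8 r=(8,7) succ=(0,1) retry=(1,0)
5. t1 LOAD -> counter=8 r=(8,7) succ=(0,1) retry=(1,0)
6. t1 CAS -> counter=9 r=(8,7) succ=(1,1) retry=(1,0)

counter=9 r=(8,7) succ=(1,1) retry=(1,0)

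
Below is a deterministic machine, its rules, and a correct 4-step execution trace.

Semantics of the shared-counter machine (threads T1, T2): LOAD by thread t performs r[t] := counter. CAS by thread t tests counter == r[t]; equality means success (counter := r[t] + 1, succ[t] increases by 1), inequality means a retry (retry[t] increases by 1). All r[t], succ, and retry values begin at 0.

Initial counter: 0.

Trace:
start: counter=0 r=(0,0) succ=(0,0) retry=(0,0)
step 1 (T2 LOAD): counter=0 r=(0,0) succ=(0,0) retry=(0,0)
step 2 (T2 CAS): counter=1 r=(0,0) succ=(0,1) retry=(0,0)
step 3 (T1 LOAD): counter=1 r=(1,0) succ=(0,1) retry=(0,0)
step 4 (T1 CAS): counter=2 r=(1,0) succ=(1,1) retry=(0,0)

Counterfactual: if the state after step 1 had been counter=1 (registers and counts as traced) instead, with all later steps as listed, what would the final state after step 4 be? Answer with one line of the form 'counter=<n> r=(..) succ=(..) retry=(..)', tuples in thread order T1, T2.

counter=2 r=(1,0) succ=(1,0) retry=(0,1)

state after step 1 := counter=1 r=(0,0) succ=(0,0) retry=(0,0)
step 2 (T2 CAS): counter=1 r=(0,0) succ=(0,0) retry=(0,1)
step 3 (T1 LOAD): counter=1 r=(1,0) succ=(0,0) retry=(0,1)
step 4 (T1 CAS): counter=2 r=(1,0) succ=(1,0) retry=(0,1)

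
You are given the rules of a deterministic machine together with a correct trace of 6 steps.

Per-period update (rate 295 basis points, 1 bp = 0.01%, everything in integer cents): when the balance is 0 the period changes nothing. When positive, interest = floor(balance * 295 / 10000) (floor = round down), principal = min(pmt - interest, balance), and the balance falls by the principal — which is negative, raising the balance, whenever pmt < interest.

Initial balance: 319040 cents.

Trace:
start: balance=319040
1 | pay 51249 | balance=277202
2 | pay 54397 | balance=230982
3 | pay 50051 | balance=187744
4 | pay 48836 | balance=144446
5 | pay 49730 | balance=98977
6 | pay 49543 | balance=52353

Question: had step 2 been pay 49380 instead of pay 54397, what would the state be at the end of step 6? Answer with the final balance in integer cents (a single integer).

57989

(re-executing from step 2 with the substitution; state before step 2: balance=277202)
2 | pay 49380 | balance=235999
3 | pay 50051 | balance=192909
4 | pay 48836 | balance=149763
5 | pay 49730 | balance=104451
6 | pay 49543 | balance=57989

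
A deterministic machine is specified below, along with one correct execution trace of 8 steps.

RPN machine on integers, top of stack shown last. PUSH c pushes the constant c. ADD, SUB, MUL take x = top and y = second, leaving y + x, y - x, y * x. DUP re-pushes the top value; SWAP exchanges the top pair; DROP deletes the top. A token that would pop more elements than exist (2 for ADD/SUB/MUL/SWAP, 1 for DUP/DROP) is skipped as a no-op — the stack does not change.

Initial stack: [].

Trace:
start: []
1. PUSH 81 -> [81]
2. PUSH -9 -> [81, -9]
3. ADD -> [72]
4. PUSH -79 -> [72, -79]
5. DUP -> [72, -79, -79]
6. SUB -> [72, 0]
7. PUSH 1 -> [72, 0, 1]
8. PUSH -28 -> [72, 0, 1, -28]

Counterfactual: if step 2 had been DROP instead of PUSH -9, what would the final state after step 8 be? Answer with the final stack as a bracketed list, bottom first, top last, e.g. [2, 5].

(re-executing from step 2 with the substitution; state before step 2: [81])
2. DROP -> []
3. ADD -> []
4. PUSH -79 -> [-79]
5. DUP -> [-79, -79]
6. SUB -> [0]
7. PUSH 1 -> [0, 1]
8. PUSH -28 -> [0, 1, -28]

[0, 1, -28]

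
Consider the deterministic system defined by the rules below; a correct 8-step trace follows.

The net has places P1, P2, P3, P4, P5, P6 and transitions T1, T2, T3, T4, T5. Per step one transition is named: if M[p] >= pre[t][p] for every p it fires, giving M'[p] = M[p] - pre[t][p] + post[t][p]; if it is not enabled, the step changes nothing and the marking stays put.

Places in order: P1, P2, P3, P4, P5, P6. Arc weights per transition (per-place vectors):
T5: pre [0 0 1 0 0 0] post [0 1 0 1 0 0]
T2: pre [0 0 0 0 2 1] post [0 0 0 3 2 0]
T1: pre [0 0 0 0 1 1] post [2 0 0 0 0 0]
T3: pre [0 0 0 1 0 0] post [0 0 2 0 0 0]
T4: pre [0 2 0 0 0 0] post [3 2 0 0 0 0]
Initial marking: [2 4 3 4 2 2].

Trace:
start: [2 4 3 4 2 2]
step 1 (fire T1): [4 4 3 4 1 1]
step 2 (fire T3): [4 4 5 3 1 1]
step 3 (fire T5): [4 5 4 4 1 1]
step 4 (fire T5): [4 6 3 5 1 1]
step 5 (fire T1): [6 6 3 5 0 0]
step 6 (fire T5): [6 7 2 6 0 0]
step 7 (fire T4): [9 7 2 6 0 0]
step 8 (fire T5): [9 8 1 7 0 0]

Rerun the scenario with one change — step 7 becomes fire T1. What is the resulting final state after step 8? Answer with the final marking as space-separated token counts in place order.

6 8 1 7 0 0

(re-executing from step 7 with the substitution; state before step 7: [6 7 2 6 0 0])
step 7 (fire T1): [6 7 2 6 0 0]
step 8 (fire T5): [6 8 1 7 0 0]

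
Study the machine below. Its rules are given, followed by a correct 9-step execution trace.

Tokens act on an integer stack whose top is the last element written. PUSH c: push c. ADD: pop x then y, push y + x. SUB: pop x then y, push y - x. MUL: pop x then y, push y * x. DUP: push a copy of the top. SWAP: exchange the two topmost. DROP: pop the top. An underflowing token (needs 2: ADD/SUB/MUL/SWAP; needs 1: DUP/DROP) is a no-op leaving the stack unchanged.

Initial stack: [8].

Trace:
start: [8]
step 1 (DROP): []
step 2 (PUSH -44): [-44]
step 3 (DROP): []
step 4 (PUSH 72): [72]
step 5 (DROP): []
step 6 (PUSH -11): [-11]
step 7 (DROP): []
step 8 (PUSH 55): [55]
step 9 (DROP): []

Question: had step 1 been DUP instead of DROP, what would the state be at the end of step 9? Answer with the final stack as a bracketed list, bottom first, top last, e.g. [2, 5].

[8, 8]

(re-executing from step 1 with the substitution; state before step 1: [8])
step 1 (DUP): [8, 8]
step 2 (PUSH -44): [8, 8, -44]
step 3 (DROP): [8, 8]
step 4 (PUSH 72): [8, 8, 72]
step 5 (DROP): [8, 8]
step 6 (PUSH -11): [8, 8, -11]
step 7 (DROP): [8, 8]
step 8 (PUSH 55): [8, 8, 55]
step 9 (DROP): [8, 8]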